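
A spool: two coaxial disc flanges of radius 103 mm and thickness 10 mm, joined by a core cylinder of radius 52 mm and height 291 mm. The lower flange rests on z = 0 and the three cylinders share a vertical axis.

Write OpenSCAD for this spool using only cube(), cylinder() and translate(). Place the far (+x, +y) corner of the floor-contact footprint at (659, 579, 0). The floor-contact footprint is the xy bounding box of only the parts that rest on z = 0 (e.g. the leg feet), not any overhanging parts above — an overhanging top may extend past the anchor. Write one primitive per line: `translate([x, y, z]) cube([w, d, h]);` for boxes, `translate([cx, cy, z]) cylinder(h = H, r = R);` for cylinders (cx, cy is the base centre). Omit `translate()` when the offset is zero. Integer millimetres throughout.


translate([556, 476, 0]) cylinder(h = 10, r = 103);
translate([556, 476, 10]) cylinder(h = 291, r = 52);
translate([556, 476, 301]) cylinder(h = 10, r = 103);


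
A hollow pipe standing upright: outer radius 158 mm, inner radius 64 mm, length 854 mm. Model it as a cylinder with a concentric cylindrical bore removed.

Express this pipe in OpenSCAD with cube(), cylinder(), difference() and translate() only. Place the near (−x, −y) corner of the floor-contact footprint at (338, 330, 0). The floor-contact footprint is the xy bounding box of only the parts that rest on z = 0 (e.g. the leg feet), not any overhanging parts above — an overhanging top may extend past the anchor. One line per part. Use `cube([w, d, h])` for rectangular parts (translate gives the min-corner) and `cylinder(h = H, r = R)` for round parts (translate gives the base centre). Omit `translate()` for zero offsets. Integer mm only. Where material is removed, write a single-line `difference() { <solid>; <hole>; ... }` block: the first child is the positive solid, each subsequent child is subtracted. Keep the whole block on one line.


difference() { translate([496, 488, 0]) cylinder(h = 854, r = 158); translate([496, 488, 0]) cylinder(h = 854, r = 64); }


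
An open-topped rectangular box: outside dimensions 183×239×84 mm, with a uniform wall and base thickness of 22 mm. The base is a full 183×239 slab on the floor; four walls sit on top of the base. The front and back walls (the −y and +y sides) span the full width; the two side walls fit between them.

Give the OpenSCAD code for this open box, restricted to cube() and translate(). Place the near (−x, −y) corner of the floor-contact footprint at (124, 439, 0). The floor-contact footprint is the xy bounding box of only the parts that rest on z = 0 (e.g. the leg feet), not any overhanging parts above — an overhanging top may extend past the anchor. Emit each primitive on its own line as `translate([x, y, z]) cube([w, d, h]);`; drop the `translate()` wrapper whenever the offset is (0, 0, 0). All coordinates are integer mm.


translate([124, 439, 0]) cube([183, 239, 22]);
translate([124, 439, 22]) cube([183, 22, 62]);
translate([124, 656, 22]) cube([183, 22, 62]);
translate([124, 461, 22]) cube([22, 195, 62]);
translate([285, 461, 22]) cube([22, 195, 62]);


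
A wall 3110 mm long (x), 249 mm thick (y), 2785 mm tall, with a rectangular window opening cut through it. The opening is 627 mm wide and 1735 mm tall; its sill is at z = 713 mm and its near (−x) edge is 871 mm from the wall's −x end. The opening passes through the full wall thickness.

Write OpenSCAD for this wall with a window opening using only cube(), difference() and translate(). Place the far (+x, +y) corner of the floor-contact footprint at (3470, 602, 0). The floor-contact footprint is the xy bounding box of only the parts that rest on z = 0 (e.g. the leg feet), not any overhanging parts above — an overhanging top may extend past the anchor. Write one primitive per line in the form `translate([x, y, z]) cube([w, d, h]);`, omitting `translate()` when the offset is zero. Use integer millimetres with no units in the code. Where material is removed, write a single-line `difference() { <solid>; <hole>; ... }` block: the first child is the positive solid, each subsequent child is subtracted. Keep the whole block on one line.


difference() { translate([360, 353, 0]) cube([3110, 249, 2785]); translate([1231, 353, 713]) cube([627, 249, 1735]); }


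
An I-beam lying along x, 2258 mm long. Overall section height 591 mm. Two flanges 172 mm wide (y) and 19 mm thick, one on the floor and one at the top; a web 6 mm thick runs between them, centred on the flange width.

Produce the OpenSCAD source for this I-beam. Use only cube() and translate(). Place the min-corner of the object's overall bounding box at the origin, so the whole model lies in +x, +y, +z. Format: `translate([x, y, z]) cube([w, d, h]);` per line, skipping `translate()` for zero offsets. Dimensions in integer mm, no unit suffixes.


cube([2258, 172, 19]);
translate([0, 83, 19]) cube([2258, 6, 553]);
translate([0, 0, 572]) cube([2258, 172, 19]);


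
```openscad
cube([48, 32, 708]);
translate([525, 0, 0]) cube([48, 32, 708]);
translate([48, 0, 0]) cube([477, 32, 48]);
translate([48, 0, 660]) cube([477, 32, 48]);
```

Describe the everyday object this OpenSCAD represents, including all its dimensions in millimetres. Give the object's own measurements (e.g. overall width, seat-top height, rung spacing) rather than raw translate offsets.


A rectangular picture frame lying in the x–z plane (depth along y). The opening is 477 mm wide (x) by 612 mm tall (z), surrounded by a border 48 mm wide on all four sides. The frame is 32 mm deep and is made of two full-height vertical stiles with two horizontal rails fitted between them.


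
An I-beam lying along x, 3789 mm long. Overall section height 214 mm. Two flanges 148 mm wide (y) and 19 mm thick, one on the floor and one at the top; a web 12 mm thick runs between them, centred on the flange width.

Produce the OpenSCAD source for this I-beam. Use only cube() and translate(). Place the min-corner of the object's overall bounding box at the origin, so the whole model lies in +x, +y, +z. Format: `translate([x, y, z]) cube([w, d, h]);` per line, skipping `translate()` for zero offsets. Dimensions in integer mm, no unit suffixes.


cube([3789, 148, 19]);
translate([0, 68, 19]) cube([3789, 12, 176]);
translate([0, 0, 195]) cube([3789, 148, 19]);


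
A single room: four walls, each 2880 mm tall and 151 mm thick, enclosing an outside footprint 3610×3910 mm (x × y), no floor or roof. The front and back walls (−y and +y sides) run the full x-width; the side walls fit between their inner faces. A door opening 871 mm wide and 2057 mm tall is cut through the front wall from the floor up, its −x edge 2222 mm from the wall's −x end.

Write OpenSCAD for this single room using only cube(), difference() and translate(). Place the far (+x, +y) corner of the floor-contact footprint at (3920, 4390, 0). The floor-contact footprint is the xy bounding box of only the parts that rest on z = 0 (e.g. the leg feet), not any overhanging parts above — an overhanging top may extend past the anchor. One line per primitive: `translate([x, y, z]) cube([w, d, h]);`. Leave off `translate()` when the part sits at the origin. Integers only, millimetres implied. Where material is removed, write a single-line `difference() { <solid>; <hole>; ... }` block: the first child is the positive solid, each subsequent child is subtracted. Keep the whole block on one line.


difference() { translate([310, 480, 0]) cube([3610, 151, 2880]); translate([2532, 480, 0]) cube([871, 151, 2057]); }
translate([310, 4239, 0]) cube([3610, 151, 2880]);
translate([310, 631, 0]) cube([151, 3608, 2880]);
translate([3769, 631, 0]) cube([151, 3608, 2880]);


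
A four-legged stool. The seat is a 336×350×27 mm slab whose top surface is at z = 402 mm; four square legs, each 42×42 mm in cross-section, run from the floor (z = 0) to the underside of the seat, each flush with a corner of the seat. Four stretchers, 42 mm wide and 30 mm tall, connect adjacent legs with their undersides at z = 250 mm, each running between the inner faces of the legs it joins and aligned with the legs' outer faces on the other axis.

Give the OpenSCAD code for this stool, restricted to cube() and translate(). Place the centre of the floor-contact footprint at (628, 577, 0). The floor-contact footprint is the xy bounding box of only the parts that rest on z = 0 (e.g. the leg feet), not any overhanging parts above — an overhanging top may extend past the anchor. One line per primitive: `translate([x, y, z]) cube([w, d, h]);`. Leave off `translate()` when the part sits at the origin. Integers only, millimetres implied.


translate([460, 402, 375]) cube([336, 350, 27]);
translate([460, 402, 0]) cube([42, 42, 375]);
translate([754, 402, 0]) cube([42, 42, 375]);
translate([460, 710, 0]) cube([42, 42, 375]);
translate([754, 710, 0]) cube([42, 42, 375]);
translate([502, 402, 250]) cube([252, 42, 30]);
translate([502, 710, 250]) cube([252, 42, 30]);
translate([460, 444, 250]) cube([42, 266, 30]);
translate([754, 444, 250]) cube([42, 266, 30]);


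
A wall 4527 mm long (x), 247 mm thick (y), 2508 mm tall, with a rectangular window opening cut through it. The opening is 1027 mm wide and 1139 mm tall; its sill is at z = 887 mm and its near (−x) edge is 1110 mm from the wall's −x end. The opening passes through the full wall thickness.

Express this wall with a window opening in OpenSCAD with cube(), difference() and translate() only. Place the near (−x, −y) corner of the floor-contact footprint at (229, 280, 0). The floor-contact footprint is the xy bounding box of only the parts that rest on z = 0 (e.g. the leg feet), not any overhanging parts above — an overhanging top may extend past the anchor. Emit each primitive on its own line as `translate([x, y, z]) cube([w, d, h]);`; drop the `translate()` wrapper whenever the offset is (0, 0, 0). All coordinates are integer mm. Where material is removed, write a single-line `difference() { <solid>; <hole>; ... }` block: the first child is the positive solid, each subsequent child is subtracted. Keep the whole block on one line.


difference() { translate([229, 280, 0]) cube([4527, 247, 2508]); translate([1339, 280, 887]) cube([1027, 247, 1139]); }


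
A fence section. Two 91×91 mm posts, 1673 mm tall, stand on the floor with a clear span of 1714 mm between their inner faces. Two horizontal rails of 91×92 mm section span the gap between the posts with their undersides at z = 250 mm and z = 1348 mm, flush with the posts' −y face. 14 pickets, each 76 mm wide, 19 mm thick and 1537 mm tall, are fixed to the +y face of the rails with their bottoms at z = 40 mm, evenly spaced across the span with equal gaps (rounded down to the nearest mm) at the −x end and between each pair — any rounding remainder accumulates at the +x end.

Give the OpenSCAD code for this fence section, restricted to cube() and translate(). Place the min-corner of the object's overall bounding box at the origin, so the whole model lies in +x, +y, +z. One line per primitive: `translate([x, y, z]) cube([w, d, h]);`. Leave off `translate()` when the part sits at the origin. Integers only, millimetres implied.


cube([91, 91, 1673]);
translate([1805, 0, 0]) cube([91, 91, 1673]);
translate([91, 0, 250]) cube([1714, 91, 92]);
translate([91, 0, 1348]) cube([1714, 91, 92]);
translate([134, 91, 40]) cube([76, 19, 1537]);
translate([253, 91, 40]) cube([76, 19, 1537]);
translate([372, 91, 40]) cube([76, 19, 1537]);
translate([491, 91, 40]) cube([76, 19, 1537]);
translate([610, 91, 40]) cube([76, 19, 1537]);
translate([729, 91, 40]) cube([76, 19, 1537]);
translate([848, 91, 40]) cube([76, 19, 1537]);
translate([967, 91, 40]) cube([76, 19, 1537]);
translate([1086, 91, 40]) cube([76, 19, 1537]);
translate([1205, 91, 40]) cube([76, 19, 1537]);
translate([1324, 91, 40]) cube([76, 19, 1537]);
translate([1443, 91, 40]) cube([76, 19, 1537]);
translate([1562, 91, 40]) cube([76, 19, 1537]);
translate([1681, 91, 40]) cube([76, 19, 1537]);


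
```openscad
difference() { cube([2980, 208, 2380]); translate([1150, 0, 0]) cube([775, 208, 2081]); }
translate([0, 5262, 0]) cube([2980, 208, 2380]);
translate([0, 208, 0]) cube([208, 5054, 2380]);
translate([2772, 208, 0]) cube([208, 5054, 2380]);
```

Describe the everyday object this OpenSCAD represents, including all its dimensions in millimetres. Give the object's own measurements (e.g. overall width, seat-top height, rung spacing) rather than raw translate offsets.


A single room: four walls, each 2380 mm tall and 208 mm thick, enclosing an outside footprint 2980×5470 mm (x × y), no floor or roof. The front and back walls (−y and +y sides) run the full x-width; the side walls fit between their inner faces. A door opening 775 mm wide and 2081 mm tall is cut through the front wall from the floor up, its −x edge 1150 mm from the wall's −x end.


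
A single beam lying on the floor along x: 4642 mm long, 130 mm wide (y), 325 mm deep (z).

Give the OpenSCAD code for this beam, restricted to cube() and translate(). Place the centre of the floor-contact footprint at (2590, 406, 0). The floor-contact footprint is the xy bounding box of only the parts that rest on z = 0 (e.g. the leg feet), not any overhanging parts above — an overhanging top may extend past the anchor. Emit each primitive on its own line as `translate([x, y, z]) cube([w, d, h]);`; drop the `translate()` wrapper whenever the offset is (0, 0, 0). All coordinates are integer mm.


translate([269, 341, 0]) cube([4642, 130, 325]);


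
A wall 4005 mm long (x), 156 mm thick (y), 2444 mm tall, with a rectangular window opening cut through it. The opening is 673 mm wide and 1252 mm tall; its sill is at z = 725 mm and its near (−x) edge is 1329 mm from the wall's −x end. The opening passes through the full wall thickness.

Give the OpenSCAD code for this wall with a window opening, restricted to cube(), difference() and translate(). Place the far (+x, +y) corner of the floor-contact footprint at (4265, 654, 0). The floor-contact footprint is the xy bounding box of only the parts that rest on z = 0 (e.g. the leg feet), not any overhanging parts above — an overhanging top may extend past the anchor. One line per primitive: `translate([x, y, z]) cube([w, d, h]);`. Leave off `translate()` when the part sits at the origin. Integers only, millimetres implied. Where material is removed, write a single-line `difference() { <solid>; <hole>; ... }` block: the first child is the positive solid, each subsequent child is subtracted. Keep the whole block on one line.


difference() { translate([260, 498, 0]) cube([4005, 156, 2444]); translate([1589, 498, 725]) cube([673, 156, 1252]); }


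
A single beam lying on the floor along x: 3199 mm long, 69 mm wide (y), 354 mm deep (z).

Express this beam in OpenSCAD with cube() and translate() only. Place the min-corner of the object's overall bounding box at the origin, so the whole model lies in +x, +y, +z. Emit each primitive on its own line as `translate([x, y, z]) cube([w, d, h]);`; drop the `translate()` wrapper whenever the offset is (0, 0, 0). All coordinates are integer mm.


cube([3199, 69, 354]);


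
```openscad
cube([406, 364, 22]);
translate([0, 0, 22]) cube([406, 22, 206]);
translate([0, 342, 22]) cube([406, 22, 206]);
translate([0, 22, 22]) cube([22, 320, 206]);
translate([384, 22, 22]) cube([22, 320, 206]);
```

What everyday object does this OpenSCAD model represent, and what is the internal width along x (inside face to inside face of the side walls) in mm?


An open box. The internal width is 362 mm.

A 406×364 base slab with four walls standing on it — an open box. The base is 406 mm wide and the walls are 22 mm thick, so the internal width is 406 − 2 × 22 = 362 mm.


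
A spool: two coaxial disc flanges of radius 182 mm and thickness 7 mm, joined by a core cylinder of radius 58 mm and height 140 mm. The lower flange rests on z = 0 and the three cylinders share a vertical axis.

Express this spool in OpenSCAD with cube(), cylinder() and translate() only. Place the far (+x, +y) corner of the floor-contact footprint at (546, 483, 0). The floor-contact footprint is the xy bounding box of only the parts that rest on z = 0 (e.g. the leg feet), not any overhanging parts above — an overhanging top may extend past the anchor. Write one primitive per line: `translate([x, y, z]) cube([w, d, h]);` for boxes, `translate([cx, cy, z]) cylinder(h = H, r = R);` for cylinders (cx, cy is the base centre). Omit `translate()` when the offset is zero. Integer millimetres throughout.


translate([364, 301, 0]) cylinder(h = 7, r = 182);
translate([364, 301, 7]) cylinder(h = 140, r = 58);
translate([364, 301, 147]) cylinder(h = 7, r = 182);


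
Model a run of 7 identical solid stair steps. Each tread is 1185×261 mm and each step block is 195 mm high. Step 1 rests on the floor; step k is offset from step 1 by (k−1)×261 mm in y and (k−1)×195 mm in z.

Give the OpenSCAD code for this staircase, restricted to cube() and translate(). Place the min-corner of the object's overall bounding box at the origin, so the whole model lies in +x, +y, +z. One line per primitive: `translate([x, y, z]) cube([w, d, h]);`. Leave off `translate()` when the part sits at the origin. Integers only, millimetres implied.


cube([1185, 261, 195]);
translate([0, 261, 195]) cube([1185, 261, 195]);
translate([0, 522, 390]) cube([1185, 261, 195]);
translate([0, 783, 585]) cube([1185, 261, 195]);
translate([0, 1044, 780]) cube([1185, 261, 195]);
translate([0, 1305, 975]) cube([1185, 261, 195]);
translate([0, 1566, 1170]) cube([1185, 261, 195]);


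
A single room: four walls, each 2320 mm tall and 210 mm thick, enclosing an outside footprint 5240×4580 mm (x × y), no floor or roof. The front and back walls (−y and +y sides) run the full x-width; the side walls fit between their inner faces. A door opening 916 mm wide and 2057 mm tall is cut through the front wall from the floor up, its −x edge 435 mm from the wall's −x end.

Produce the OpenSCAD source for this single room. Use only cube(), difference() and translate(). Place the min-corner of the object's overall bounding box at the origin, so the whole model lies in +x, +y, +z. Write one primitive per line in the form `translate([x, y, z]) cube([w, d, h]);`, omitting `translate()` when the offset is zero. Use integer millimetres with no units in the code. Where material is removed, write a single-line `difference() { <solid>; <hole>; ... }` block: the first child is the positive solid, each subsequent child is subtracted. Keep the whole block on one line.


difference() { cube([5240, 210, 2320]); translate([435, 0, 0]) cube([916, 210, 2057]); }
translate([0, 4370, 0]) cube([5240, 210, 2320]);
translate([0, 210, 0]) cube([210, 4160, 2320]);
translate([5030, 210, 0]) cube([210, 4160, 2320]);


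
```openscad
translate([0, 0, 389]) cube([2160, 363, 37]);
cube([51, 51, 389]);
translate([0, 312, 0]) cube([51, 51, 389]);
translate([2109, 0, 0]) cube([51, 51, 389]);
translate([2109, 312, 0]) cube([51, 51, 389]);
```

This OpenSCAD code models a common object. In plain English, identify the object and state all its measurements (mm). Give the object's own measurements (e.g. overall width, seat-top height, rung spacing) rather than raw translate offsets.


A long wooden bench with a 2160 mm (x) × 363 mm (y) seat, 37 mm thick, its top surface 426 mm above the floor. Four 51 mm square legs at the seat corners, flush with the edges, run from z = 0 to the seat underside.


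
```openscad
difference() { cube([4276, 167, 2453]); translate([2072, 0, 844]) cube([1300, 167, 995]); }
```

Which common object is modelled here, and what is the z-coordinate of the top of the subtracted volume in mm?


A wall with a window opening. The window head height is 1839 mm.

A wall with a rectangular opening subtracted — a window. Sill at z = 844, opening 995 mm tall, so the head is at 844 + 995 = 1839 mm.


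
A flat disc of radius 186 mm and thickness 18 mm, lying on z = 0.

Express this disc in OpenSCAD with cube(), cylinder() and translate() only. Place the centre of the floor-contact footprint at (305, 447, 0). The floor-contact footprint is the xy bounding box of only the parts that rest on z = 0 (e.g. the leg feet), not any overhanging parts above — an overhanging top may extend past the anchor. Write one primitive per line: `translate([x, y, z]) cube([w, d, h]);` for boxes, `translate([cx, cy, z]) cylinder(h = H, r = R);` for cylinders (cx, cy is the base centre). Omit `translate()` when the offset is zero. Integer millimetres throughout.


translate([305, 447, 0]) cylinder(h = 18, r = 186);


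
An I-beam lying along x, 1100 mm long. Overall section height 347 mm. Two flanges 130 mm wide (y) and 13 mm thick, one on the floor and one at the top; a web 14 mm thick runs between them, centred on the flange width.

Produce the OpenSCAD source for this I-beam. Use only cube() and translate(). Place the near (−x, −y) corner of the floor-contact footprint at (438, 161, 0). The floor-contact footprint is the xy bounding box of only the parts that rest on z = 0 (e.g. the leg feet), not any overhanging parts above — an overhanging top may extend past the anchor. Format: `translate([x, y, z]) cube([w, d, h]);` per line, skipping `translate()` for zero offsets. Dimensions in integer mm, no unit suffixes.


translate([438, 161, 0]) cube([1100, 130, 13]);
translate([438, 219, 13]) cube([1100, 14, 321]);
translate([438, 161, 334]) cube([1100, 130, 13]);


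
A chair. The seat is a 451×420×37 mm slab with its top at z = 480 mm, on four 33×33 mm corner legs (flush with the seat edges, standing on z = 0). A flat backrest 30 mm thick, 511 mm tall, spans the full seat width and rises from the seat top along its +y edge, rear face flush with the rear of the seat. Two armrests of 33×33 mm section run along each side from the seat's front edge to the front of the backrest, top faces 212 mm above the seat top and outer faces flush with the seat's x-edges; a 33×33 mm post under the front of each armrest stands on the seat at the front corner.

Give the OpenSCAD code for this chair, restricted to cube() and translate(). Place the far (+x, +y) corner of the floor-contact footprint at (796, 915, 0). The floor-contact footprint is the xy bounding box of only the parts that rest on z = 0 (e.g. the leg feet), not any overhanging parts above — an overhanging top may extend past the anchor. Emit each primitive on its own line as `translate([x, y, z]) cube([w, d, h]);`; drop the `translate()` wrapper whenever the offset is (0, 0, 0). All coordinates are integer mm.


translate([345, 495, 443]) cube([451, 420, 37]);
translate([345, 495, 0]) cube([33, 33, 443]);
translate([763, 495, 0]) cube([33, 33, 443]);
translate([345, 882, 0]) cube([33, 33, 443]);
translate([763, 882, 0]) cube([33, 33, 443]);
translate([345, 885, 480]) cube([451, 30, 511]);
translate([345, 495, 659]) cube([33, 390, 33]);
translate([763, 495, 659]) cube([33, 390, 33]);
translate([345, 495, 480]) cube([33, 33, 179]);
translate([763, 495, 480]) cube([33, 33, 179]);


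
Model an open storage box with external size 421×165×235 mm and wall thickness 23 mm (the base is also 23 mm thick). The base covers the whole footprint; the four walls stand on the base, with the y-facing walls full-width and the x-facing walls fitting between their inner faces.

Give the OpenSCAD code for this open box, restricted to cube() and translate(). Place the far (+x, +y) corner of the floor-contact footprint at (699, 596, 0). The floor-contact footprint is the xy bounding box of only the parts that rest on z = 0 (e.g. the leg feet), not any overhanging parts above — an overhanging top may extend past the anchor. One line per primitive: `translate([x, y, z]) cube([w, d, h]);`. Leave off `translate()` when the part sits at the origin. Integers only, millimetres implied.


translate([278, 431, 0]) cube([421, 165, 23]);
translate([278, 431, 23]) cube([421, 23, 212]);
translate([278, 573, 23]) cube([421, 23, 212]);
translate([278, 454, 23]) cube([23, 119, 212]);
translate([676, 454, 23]) cube([23, 119, 212]);


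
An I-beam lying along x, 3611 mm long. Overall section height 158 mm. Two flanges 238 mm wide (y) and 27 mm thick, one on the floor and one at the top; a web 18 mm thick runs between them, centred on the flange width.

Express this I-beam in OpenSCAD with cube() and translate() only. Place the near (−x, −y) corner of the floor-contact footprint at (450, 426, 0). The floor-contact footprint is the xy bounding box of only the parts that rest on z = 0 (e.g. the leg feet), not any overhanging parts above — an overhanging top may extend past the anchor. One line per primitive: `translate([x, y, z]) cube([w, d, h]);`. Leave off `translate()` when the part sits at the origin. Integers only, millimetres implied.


translate([450, 426, 0]) cube([3611, 238, 27]);
translate([450, 536, 27]) cube([3611, 18, 104]);
translate([450, 426, 131]) cube([3611, 238, 27]);


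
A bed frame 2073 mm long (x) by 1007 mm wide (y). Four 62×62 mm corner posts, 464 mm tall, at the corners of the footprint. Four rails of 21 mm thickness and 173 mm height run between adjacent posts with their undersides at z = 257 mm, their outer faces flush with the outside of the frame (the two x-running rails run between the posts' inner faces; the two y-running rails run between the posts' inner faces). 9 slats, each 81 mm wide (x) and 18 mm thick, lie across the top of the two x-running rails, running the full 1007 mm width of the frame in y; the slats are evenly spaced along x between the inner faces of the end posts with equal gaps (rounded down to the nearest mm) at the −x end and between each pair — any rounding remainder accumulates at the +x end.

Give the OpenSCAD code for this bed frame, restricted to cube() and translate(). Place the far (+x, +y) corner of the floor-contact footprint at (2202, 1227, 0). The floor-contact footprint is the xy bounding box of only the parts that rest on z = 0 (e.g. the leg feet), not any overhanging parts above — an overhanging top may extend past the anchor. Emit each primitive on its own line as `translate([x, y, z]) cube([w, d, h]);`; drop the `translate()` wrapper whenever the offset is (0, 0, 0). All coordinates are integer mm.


// slat z = rail_z + rail_h = 257 + 173 = 430
// slat gap = ⌊(1949 − 9·81) / 10⌋ = 122
translate([129, 220, 0]) cube([62, 62, 464]);
translate([129, 1165, 0]) cube([62, 62, 464]);
translate([2140, 220, 0]) cube([62, 62, 464]);
translate([2140, 1165, 0]) cube([62, 62, 464]);
translate([191, 220, 257]) cube([1949, 21, 173]);
translate([191, 1206, 257]) cube([1949, 21, 173]);
translate([129, 282, 257]) cube([21, 883, 173]);
translate([2181, 282, 257]) cube([21, 883, 173]);
translate([313, 220, 430]) cube([81, 1007, 18]);
translate([516, 220, 430]) cube([81, 1007, 18]);
translate([719, 220, 430]) cube([81, 1007, 18]);
translate([922, 220, 430]) cube([81, 1007, 18]);
translate([1125, 220, 430]) cube([81, 1007, 18]);
translate([1328, 220, 430]) cube([81, 1007, 18]);
translate([1531, 220, 430]) cube([81, 1007, 18]);
translate([1734, 220, 430]) cube([81, 1007, 18]);
translate([1937, 220, 430]) cube([81, 1007, 18]);


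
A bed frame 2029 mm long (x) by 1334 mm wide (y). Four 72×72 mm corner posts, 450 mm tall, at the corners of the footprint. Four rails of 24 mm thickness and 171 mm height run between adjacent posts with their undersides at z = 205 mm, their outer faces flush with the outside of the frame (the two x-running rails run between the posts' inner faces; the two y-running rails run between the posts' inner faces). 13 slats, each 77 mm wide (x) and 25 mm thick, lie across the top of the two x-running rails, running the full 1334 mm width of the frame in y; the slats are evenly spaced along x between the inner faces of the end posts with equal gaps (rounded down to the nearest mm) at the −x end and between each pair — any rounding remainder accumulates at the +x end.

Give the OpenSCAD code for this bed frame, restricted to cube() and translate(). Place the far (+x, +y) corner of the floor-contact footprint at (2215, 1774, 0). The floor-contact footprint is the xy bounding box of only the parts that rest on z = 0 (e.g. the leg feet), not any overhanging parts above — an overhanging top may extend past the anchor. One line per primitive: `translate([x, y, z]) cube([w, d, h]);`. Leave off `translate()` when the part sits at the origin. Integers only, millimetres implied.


translate([186, 440, 0]) cube([72, 72, 450]);
translate([186, 1702, 0]) cube([72, 72, 450]);
translate([2143, 440, 0]) cube([72, 72, 450]);
translate([2143, 1702, 0]) cube([72, 72, 450]);
translate([258, 440, 205]) cube([1885, 24, 171]);
translate([258, 1750, 205]) cube([1885, 24, 171]);
translate([186, 512, 205]) cube([24, 1190, 171]);
translate([2191, 512, 205]) cube([24, 1190, 171]);
translate([321, 440, 376]) cube([77, 1334, 25]);
translate([461, 440, 376]) cube([77, 1334, 25]);
translate([601, 440, 376]) cube([77, 1334, 25]);
translate([741, 440, 376]) cube([77, 1334, 25]);
translate([881, 440, 376]) cube([77, 1334, 25]);
translate([1021, 440, 376]) cube([77, 1334, 25]);
translate([1161, 440, 376]) cube([77, 1334, 25]);
translate([1301, 440, 376]) cube([77, 1334, 25]);
translate([1441, 440, 376]) cube([77, 1334, 25]);
translate([1581, 440, 376]) cube([77, 1334, 25]);
translate([1721, 440, 376]) cube([77, 1334, 25]);
translate([1861, 440, 376]) cube([77, 1334, 25]);
translate([2001, 440, 376]) cube([77, 1334, 25]);


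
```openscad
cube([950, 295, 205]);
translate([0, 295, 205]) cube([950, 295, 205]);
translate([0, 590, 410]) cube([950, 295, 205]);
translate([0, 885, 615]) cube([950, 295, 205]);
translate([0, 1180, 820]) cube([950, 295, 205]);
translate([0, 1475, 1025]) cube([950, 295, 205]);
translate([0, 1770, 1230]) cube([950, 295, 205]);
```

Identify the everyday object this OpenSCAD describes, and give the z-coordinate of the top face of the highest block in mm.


A staircase. The total rise is 1435 mm.

7 identical blocks, each offset up and back from the previous — a staircase. Each step is 205 mm tall and there are 7 of them, so the total rise is 7 × 205 = 1435 mm.


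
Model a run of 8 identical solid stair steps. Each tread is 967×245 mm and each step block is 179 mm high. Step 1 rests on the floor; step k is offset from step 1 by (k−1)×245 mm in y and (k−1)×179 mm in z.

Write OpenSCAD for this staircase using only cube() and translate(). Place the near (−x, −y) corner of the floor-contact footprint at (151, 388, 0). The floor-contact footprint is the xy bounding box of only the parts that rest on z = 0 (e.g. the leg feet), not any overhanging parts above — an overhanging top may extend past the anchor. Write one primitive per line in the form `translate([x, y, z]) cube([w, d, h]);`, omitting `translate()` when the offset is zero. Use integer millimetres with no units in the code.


translate([151, 388, 0]) cube([967, 245, 179]);
translate([151, 633, 179]) cube([967, 245, 179]);
translate([151, 878, 358]) cube([967, 245, 179]);
translate([151, 1123, 537]) cube([967, 245, 179]);
translate([151, 1368, 716]) cube([967, 245, 179]);
translate([151, 1613, 895]) cube([967, 245, 179]);
translate([151, 1858, 1074]) cube([967, 245, 179]);
translate([151, 2103, 1253]) cube([967, 245, 179]);


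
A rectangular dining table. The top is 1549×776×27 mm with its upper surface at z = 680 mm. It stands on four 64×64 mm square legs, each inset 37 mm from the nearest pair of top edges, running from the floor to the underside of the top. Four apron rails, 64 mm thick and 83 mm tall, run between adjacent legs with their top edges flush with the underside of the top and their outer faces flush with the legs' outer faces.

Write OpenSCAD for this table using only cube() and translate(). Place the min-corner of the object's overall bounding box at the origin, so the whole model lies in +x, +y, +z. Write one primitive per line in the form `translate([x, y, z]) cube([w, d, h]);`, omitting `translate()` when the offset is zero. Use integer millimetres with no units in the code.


// leg_h = 680 - 27 = 653
// apron z = 653 - 83 = 570
translate([0, 0, 653]) cube([1549, 776, 27]);
translate([37, 37, 0]) cube([64, 64, 653]);
translate([1448, 37, 0]) cube([64, 64, 653]);
translate([37, 675, 0]) cube([64, 64, 653]);
translate([1448, 675, 0]) cube([64, 64, 653]);
translate([101, 37, 570]) cube([1347, 64, 83]);
translate([101, 675, 570]) cube([1347, 64, 83]);
translate([37, 101, 570]) cube([64, 574, 83]);
translate([1448, 101, 570]) cube([64, 574, 83]);


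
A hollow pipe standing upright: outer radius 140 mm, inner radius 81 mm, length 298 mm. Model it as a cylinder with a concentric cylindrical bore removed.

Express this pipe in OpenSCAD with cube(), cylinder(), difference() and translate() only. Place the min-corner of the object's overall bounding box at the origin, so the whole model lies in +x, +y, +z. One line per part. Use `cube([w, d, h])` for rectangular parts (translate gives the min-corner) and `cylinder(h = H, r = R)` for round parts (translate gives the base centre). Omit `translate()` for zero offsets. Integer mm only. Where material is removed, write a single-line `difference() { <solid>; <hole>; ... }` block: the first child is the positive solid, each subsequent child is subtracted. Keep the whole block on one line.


difference() { translate([140, 140, 0]) cylinder(h = 298, r = 140); translate([140, 140, 0]) cylinder(h = 298, r = 81); }


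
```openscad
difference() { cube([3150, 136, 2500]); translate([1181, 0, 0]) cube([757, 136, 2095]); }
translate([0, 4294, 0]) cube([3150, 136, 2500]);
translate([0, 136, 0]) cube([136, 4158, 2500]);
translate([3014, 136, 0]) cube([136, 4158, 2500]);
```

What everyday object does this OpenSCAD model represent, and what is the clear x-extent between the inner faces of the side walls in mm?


A single room. The interior width is 2878 mm.

Four walls enclosing a rectangle with a door in the front wall — a room. Outside width 3150 minus two 136 mm walls gives 2878 mm.


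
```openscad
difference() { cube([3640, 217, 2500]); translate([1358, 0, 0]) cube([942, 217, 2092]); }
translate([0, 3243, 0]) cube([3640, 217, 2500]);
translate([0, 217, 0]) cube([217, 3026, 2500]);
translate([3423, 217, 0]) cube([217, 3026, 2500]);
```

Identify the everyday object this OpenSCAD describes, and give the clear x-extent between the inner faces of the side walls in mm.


A single room. The interior width is 3206 mm.

Four walls enclosing a rectangle with a door in the front wall — a room. Outside width 3640 minus two 217 mm walls gives 3206 mm.


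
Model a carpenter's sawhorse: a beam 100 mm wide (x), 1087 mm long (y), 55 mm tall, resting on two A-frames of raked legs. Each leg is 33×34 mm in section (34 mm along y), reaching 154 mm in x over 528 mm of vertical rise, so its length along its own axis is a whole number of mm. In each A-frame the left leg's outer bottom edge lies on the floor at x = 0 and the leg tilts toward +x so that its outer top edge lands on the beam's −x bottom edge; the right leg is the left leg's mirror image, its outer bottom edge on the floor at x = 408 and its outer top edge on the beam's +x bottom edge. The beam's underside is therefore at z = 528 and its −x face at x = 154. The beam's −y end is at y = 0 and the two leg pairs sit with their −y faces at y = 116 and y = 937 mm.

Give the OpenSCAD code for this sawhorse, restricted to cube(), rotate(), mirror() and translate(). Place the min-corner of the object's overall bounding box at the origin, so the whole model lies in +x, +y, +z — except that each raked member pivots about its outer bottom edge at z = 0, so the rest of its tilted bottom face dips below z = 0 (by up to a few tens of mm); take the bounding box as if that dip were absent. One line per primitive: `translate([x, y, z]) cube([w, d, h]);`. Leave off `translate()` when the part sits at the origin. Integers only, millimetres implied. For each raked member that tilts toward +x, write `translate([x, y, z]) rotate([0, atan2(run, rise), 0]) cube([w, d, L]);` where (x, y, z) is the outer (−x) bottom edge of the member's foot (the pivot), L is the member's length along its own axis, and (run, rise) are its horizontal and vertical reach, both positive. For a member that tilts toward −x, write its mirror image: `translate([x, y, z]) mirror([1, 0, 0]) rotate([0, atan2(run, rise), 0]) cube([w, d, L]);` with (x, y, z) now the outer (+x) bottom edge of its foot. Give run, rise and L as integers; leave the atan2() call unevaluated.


// leg length = √(154² + 528²) = 550
// right-leg outer foot x = 2·154 + 100 = 408
// beam min-corner = (154, 0, 528)
translate([154, 0, 528]) cube([100, 1087, 55]);
translate([0, 116, 0]) rotate([0, atan2(154, 528), 0]) cube([33, 34, 550]);
translate([408, 116, 0]) mirror([1, 0, 0]) rotate([0, atan2(154, 528), 0]) cube([33, 34, 550]);
translate([0, 937, 0]) rotate([0, atan2(154, 528), 0]) cube([33, 34, 550]);
translate([408, 937, 0]) mirror([1, 0, 0]) rotate([0, atan2(154, 528), 0]) cube([33, 34, 550]);


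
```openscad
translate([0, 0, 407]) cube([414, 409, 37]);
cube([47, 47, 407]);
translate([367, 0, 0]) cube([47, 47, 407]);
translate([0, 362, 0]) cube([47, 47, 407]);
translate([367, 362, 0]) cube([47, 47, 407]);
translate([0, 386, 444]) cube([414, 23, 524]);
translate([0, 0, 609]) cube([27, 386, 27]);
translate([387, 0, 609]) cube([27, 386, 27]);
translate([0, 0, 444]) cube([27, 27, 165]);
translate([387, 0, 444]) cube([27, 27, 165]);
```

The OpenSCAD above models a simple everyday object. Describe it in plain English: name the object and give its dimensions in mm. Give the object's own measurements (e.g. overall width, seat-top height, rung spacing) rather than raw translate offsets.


A chair. The seat is a 414×409×37 mm slab with its top at z = 444 mm, on four 47×47 mm corner legs (flush with the seat edges, standing on z = 0). A flat backrest 23 mm thick, 524 mm tall, spans the full seat width and rises from the seat top along its +y edge, rear face flush with the rear of the seat. Two armrests of 27×27 mm section run along each side from the seat's front edge to the front of the backrest, top faces 192 mm above the seat top and outer faces flush with the seat's x-edges; a 27×27 mm post under the front of each armrest stands on the seat at the front corner.


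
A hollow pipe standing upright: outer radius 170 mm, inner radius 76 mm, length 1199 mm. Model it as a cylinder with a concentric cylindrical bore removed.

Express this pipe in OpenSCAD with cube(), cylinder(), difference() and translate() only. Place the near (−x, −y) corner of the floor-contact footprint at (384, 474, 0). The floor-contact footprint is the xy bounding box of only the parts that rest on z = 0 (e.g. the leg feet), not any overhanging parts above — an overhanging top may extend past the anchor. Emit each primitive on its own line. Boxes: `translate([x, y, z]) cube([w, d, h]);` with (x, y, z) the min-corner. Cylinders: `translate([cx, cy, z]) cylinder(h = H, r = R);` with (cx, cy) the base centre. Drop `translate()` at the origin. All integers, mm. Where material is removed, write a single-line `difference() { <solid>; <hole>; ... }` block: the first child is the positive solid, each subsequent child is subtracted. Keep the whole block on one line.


difference() { translate([554, 644, 0]) cylinder(h = 1199, r = 170); translate([554, 644, 0]) cylinder(h = 1199, r = 76); }


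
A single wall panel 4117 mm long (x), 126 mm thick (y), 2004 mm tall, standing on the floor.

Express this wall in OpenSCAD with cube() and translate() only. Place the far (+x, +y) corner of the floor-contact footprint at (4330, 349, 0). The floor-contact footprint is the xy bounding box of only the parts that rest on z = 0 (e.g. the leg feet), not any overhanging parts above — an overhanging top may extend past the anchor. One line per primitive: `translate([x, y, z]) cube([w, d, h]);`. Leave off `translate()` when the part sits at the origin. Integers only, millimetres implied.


translate([213, 223, 0]) cube([4117, 126, 2004]);


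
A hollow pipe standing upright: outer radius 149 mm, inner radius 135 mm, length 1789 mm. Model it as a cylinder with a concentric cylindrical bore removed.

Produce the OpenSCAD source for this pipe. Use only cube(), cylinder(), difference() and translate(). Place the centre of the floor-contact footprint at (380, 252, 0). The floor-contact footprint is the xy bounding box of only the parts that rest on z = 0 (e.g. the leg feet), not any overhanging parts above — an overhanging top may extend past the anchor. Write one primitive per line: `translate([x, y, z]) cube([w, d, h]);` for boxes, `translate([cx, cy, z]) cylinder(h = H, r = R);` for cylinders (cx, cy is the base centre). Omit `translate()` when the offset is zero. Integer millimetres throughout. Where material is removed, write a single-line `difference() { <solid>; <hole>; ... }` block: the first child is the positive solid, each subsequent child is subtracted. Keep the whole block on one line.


difference() { translate([380, 252, 0]) cylinder(h = 1789, r = 149); translate([380, 252, 0]) cylinder(h = 1789, r = 135); }
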